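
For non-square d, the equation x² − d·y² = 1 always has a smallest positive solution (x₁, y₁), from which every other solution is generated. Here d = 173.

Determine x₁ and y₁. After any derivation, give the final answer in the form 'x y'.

2499849 190060

√173 → a₀=13, period (6,1,1,6,26); ℓ=5 odd so k=9
a_0=13:  p_0=13·1+0=13,  q_0=13·0+1=1
…
a_4=6:  p_4=6·171+92=1118,  q_4=6·13+7=85
a_5=26:  p_5=26·1118+171=29239,  q_5=26·85+13=2223
a_6=6:  p_6=6·29239+1118=176552,  q_6=6·2223+85=13423
a_7=1:  p_7=1·176552+29239=205791,  q_7=1·13423+2223=15646
a_8=1:  p_8=1·205791+176552=382343,  q_8=1·15646+13423=29069
a_9=6:  p_9=6·382343+205791=2499849,  q_9=6·29069+15646=190060
→ (2499849, 190060).  Check: 2499849²=6249245022801, 173·190060²=6249245022800, difference 1.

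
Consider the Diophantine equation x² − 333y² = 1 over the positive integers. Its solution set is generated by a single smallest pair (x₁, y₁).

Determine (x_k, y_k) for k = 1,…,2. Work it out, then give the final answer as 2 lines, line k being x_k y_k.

73 4
10657 584

[18; 4,36] for √333; ℓ=2 ⇒ convergent index 1
a_0=18:  p_0=18·1+0=18,  q_0=18·0+1=1
a_1=4:  p_1=4·18+1=73,  q_1=4·1+0=4
fundamental: x₁=73, y₁=4  (since 5329 − 333·16 = 1)
(73+4√333)^2 = 10657 + 584√333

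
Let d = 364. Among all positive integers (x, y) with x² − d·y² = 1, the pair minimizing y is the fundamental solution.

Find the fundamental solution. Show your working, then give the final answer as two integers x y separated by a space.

[19; 12,1,2,3,1,8,1,3,2,1,12,38] for √364; ℓ=12 ⇒ convergent index 11
k=0  a_k=19  p_k/q_k = 19/1
k=1  a_k=12  p_k/q_k = 229/12
k=2  a_k=1  p_k/q_k = 248/13
k=3  a_k=2  p_k/q_k = 725/38
k=4  a_k=3  p_k/q_k = 2423/127
k=5  a_k=1  p_k/q_k = 3148/165
k=6  a_k=8  p_k/q_k = 27607/1447
…
k=8  a_k=3  p_k/q_k = 119872/6283
k=9  a_k=2  p_k/q_k = 270499/14178
k=10  a_k=1  p_k/q_k = 390371/20461
k=11  a_k=12  p_k/q_k = 4954951/259710
fundamental: x₁=4954951, y₁=259710  (since 24551539412401 − 364·67449284100 = 1)

4954951 259710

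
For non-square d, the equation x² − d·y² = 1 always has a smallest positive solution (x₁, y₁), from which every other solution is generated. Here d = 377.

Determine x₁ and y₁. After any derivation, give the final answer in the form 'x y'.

233 12

d=377: √d = [19; 2,2,2,38] (ℓ=4, even), read p_3/q_3
k=0  a_k=19  p_k/q_k = 19/1
k=1  a_k=2  p_k/q_k = 39/2
k=2  a_k=2  p_k/q_k = 97/5
k=3  a_k=2  p_k/q_k = 233/12
→ (233, 12).  Check: 233²=54289, 377·12²=54288, difference 1.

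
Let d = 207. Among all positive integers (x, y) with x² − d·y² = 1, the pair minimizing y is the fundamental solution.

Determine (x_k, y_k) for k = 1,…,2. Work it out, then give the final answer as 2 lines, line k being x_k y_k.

√207 = [14; 2,1,1,2,1,1,2,28, …], period ℓ=8 (even) → k=7
a_0=14:  p_0=14·1+0=14,  q_0=14·0+1=1
…
a_6=1:  p_6=1·259+187=446,  q_6=1·18+13=31
a_7=2:  p_7=2·446+259=1151,  q_7=2·31+18=80
fundamental: x₁=1151, y₁=80  (since 1324801 − 207·6400 = 1)
k=2:  x_2 = 1151·1151+207·80·80 = 2649601,  y_2 = 1151·80+80·1151 = 184160

1151 80
2649601 184160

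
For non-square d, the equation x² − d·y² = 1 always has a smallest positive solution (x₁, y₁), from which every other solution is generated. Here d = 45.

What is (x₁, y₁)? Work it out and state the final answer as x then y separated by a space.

161 24

√45 → a₀=6, period (1,2,2,2,1,12); ℓ=6 even so k=5
a_0=6:  p_0=6·1+0=6,  q_0=6·0+1=1
a_1=1:  p_1=1·6+1=7,  q_1=1·1+0=1
…
a_4=2:  p_4=2·47+20=114,  q_4=2·7+3=17
a_5=1:  p_5=1·114+47=161,  q_5=1·17+7=24
(x₁, y₁) = (161, 24);  161² − 45·24² = 1 ✓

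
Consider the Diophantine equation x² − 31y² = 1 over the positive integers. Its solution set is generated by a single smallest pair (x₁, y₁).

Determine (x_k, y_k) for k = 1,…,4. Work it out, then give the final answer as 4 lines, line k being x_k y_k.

√31 → a₀=5, period (1,1,3,5,3,1,1,10); ℓ=8 even so k=7
k=0  a_k=5  p_k/q_k = 5/1
…
k=4  a_k=5  p_k/q_k = 206/37
k=5  a_k=3  p_k/q_k = 657/118
k=6  a_k=1  p_k/q_k = 863/155
k=7  a_k=1  p_k/q_k = 1520/273
fundamental: x₁=1520, y₁=273  (since 2310400 − 31·74529 = 1)
n=2: (1520,273)∘(1520,273) = (1520·1520+31·273·273, 1520·273+273·1520) = (4620799,829920)
n=3: (4620799,829920)∘(1520,273) = (1520·4620799+31·273·829920, 1520·829920+273·4620799) = (14047227440,2522956527)
n=4: (14047227440,2522956527)∘(1520,273) = (1520·14047227440+31·273·2522956527, 1520·2522956527+273·14047227440) = (42703566796801,7669787012160)

1520 273
4620799 829920
14047227440 2522956527
42703566796801 7669787012160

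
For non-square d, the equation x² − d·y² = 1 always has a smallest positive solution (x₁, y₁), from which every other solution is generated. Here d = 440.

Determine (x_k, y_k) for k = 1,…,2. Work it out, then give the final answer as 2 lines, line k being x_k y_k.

√440 = [20; 1,40, …], period ℓ=2 (even) → k=1
k=0  a_k=20  p_k/q_k = 20/1
k=1  a_k=1  p_k/q_k = 21/1
→ (21, 1).  Check: 21²=441, 440·1²=440, difference 1.
(21+1√440)^2 = 881 + 42√440

21 1
881 42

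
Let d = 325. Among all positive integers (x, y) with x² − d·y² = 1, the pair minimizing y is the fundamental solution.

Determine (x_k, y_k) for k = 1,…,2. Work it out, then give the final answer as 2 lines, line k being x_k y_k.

d=325: √d = [18; 36] (ℓ=1, odd), read p_1/q_1
k=0  a_k=18  p_k/q_k = 18/1
k=1  a_k=36  p_k/q_k = 649/36
(x₁, y₁) = (649, 36);  649² − 325·36² = 1 ✓
k=2:  x_2 = 649·649+325·36·36 = 842401,  y_2 = 649·36+36·649 = 46728

649 36
842401 46728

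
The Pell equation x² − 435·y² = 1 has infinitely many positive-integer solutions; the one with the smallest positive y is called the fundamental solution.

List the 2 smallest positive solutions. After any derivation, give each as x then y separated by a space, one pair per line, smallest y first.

[20; 1,5,1,40] for √435; ℓ=4 ⇒ convergent index 3
a_0=20:  p_0=20·1+0=20,  q_0=20·0+1=1
a_1=1:  p_1=1·20+1=21,  q_1=1·1+0=1
a_2=5:  p_2=5·21+20=125,  q_2=5·1+1=6
a_3=1:  p_3=1·125+21=146,  q_3=1·6+1=7
(x₁, y₁) = (146, 7);  146² − 435·7² = 1 ✓
(x_2, y_2) = (146·146 + 435·7·7, 146·7 + 7·146) = (42631, 2044)

146 7
42631 2044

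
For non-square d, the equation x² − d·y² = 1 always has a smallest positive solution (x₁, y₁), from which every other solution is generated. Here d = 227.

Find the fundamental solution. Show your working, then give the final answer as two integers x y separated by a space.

√227 = [15; 15,30, …], period ℓ=2 (even) → k=1
i=0: a=15 ⇒ p=15, q=1
i=1: a=15 ⇒ p=226, q=15
(x₁, y₁) = (226, 15);  226² − 227·15² = 1 ✓

226 15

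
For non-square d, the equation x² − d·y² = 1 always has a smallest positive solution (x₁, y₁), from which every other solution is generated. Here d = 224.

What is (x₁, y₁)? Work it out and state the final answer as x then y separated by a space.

15 1

[14; 1,28] for √224; ℓ=2 ⇒ convergent index 1
i=0: a=14 ⇒ p=14, q=1
i=1: a=1 ⇒ p=15, q=1
fundamental: x₁=15, y₁=1  (since 225 − 224·1 = 1)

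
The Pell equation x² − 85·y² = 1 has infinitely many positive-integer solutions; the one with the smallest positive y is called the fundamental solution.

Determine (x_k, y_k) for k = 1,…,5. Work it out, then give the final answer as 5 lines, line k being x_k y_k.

√85 → a₀=9, period (4,1,1,4,18); ℓ=5 odd so k=9
a_0=9:  p_0=9·1+0=9,  q_0=9·0+1=1
a_1=4:  p_1=4·9+1=37,  q_1=4·1+0=4
a_2=1:  p_2=1·37+9=46,  q_2=1·4+1=5
a_3=1:  p_3=1·46+37=83,  q_3=1·5+4=9
…
a_7=1:  p_7=1·27926+6887=34813,  q_7=1·3029+747=3776
a_8=1:  p_8=1·34813+27926=62739,  q_8=1·3776+3029=6805
a_9=4:  p_9=4·62739+34813=285769,  q_9=4·6805+3776=30996
(x₁, y₁) = (285769, 30996);  285769² − 85·30996² = 1 ✓
(x_2, y_2) = (285769·285769 + 85·30996·30996, 285769·30996 + 30996·285769) = (163327842721, 17715391848)
(x_3, y_3) = (285769·163327842721 + 85·30996·17715391848, 285769·17715391848 + 30996·163327842721) = (93348068572789129, 10125019625991228)
(x_4, y_4) = (285769·93348068572789129 + 85·30996·10125019625991228, 285769·10125019625991228 + 30996·93348068572789129) = (53351968415791425367681, 5786833466982059076816)
(x_5, y_5) = (285769·53351968415791425367681 + 85·30996·5786833466982059076816, 285769·5786833466982059076816 + 30996·53351968415791425367681) = (30492677324331251603220874249, 3307395226041867061019271780)

285769 30996
163327842721 17715391848
93348068572789129 10125019625991228
53351968415791425367681 5786833466982059076816
30492677324331251603220874249 3307395226041867061019271780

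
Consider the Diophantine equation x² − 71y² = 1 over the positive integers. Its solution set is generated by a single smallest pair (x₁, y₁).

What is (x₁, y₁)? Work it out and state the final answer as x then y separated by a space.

3480 413

√71 → a₀=8, period (2,2,1,7,1,2,2,16); ℓ=8 even so k=7
a_0=8:  p_0=8·1+0=8,  q_0=8·0+1=1
…
a_3=1:  p_3=1·42+17=59,  q_3=1·5+2=7
…
a_5=1:  p_5=1·455+59=514,  q_5=1·54+7=61
a_6=2:  p_6=2·514+455=1483,  q_6=2·61+54=176
a_7=2:  p_7=2·1483+514=3480,  q_7=2·176+61=413
fundamental: x₁=3480, y₁=413  (since 12110400 − 71·170569 = 1)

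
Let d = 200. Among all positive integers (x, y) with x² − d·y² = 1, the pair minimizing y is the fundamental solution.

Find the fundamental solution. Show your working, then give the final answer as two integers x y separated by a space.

d=200: √d = [14; 7,28] (ℓ=2, even), read p_1/q_1
i=0: a=14 ⇒ p=14, q=1
i=1: a=7 ⇒ p=99, q=7
(x₁, y₁) = (99, 7);  99² − 200·7² = 1 ✓

99 7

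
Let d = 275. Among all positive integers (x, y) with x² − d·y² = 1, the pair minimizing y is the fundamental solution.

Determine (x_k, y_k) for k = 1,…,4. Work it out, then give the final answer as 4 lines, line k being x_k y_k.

d=275: √d = [16; 1,1,2,1,1,32] (ℓ=6, even), read p_5/q_5
step 0: (16, 1)  from 16·(1,0) + (0,1)
step 1: (17, 1)  from 1·(16,1) + (1,0)
…
step 4: (116, 7)  from 1·(83,5) + (33,2)
step 5: (199, 12)  from 1·(116,7) + (83,5)
(x₁, y₁) = (199, 12);  199² − 275·12² = 1 ✓
k=2:  x_2 = 199·199+275·12·12 = 79201,  y_2 = 199·12+12·199 = 4776
k=3:  x_3 = 199·79201+275·12·4776 = 31521799,  y_3 = 199·4776+12·79201 = 1900836
k=4:  x_4 = 199·31521799+275·12·1900836 = 12545596801,  y_4 = 199·1900836+12·31521799 = 756527952

199 12
79201 4776
31521799 1900836
12545596801 756527952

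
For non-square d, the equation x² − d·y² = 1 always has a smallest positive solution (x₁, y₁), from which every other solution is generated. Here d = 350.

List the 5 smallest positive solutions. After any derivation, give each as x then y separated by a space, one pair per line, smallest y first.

√350 = [18; 1,2,2,2,1,36, …], period ℓ=6 (even) → k=5
i=0: a=18 ⇒ p=18, q=1
…
i=3: a=2 ⇒ p=131, q=7
i=4: a=2 ⇒ p=318, q=17
i=5: a=1 ⇒ p=449, q=24
→ (449, 24).  Check: 449²=201601, 350·24²=201600, difference 1.
(x_2, y_2) = (449·449 + 350·24·24, 449·24 + 24·449) = (403201, 21552)
(x_3, y_3) = (449·403201 + 350·24·21552, 449·21552 + 24·403201) = (362074049, 19353672)
(x_4, y_4) = (449·362074049 + 350·24·19353672, 449·19353672 + 24·362074049) = (325142092801, 17379575904)
(x_5, y_5) = (449·325142092801 + 350·24·17379575904, 449·17379575904 + 24·325142092801) = (291977237261249, 15606839808120)

449 24
403201 21552
362074049 19353672
325142092801 17379575904
291977237261249 15606839808120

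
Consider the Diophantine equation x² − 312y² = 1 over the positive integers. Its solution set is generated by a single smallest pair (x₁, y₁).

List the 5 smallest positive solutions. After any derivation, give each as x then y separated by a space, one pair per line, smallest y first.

53 3
5617 318
595349 33705
63101377 3572412
6688150613 378641967

√312 = [17; 1,1,1,34, …], period ℓ=4 (even) → k=3
step 0: (17, 1)  from 17·(1,0) + (0,1)
…
step 2: (35, 2)  from 1·(18,1) + (17,1)
step 3: (53, 3)  from 1·(35,2) + (18,1)
(x₁, y₁) = (53, 3);  53² − 312·3² = 1 ✓
k=2:  x_2 = 53·53+312·3·3 = 5617,  y_2 = 53·3+3·53 = 318
k=3:  x_3 = 53·5617+312·3·318 = 595349,  y_3 = 53·318+3·5617 = 33705
k=4:  x_4 = 53·595349+312·3·33705 = 63101377,  y_4 = 53·33705+3·595349 = 3572412
k=5:  x_5 = 53·63101377+312·3·3572412 = 6688150613,  y_5 = 53·3572412+3·63101377 = 378641967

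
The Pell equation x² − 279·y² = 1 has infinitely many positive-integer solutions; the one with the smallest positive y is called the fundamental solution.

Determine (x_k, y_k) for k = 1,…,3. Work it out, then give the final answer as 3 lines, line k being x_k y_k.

[16; 1,2,2,1,2,2,1,32] for √279; ℓ=8 ⇒ convergent index 7
k=0  a_k=16  p_k/q_k = 16/1
k=1  a_k=1  p_k/q_k = 17/1
…
k=4  a_k=1  p_k/q_k = 167/10
k=5  a_k=2  p_k/q_k = 451/27
k=6  a_k=2  p_k/q_k = 1069/64
k=7  a_k=1  p_k/q_k = 1520/91
→ (1520, 91).  Check: 1520²=2310400, 279·91²=2310399, difference 1.
(x_2, y_2) = (1520·1520 + 279·91·91, 1520·91 + 91·1520) = (4620799, 276640)
(x_3, y_3) = (1520·4620799 + 279·91·276640, 1520·276640 + 91·4620799) = (14047227440, 840985509)

1520 91
4620799 276640
14047227440 840985509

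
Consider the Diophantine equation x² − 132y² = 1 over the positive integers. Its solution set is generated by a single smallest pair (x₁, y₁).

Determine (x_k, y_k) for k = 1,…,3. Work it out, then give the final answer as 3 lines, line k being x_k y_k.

23 2
1057 92
48599 4230

d=132: √d = [11; 2,22] (ℓ=2, even), read p_1/q_1
step 0: (11, 1)  from 11·(1,0) + (0,1)
step 1: (23, 2)  from 2·(11,1) + (1,0)
(x₁, y₁) = (23, 2);  23² − 132·2² = 1 ✓
(x_2, y_2) = (23·23 + 132·2·2, 23·2 + 2·23) = (1057, 92)
(x_3, y_3) = (23·1057 + 132·2·92, 23·92 + 2·1057) = (48599, 4230)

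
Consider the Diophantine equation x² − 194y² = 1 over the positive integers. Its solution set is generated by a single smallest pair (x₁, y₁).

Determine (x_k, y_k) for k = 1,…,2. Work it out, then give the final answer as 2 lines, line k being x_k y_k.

√194 = [13; 1,12,1,26, …], period ℓ=4 (even) → k=3
step 0: (13, 1)  from 13·(1,0) + (0,1)
…
step 2: (181, 13)  from 12·(14,1) + (13,1)
step 3: (195, 14)  from 1·(181,13) + (14,1)
(x₁, y₁) = (195, 14);  195² − 194·14² = 1 ✓
(195+14√194)^2 = 76049 + 5460√194

195 14
76049 5460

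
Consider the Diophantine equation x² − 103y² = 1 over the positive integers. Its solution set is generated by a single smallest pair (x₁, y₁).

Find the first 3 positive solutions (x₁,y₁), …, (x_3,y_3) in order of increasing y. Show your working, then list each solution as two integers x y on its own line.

227528 22419
103537981567 10201900464
47115579739725224 4642436017523565

√103 → a₀=10, period (6,1,2,1,1,9,1,1,2,1,6,20); ℓ=12 even so k=11
a_0=10:  p_0=10·1+0=10,  q_0=10·0+1=1
…
a_4=1:  p_4=1·203+71=274,  q_4=1·20+7=27
…
a_6=9:  p_6=9·477+274=4567,  q_6=9·47+27=450
a_7=1:  p_7=1·4567+477=5044,  q_7=1·450+47=497
…
a_10=1:  p_10=1·24266+9611=33877,  q_10=1·2391+947=3338
a_11=6:  p_11=6·33877+24266=227528,  q_11=6·3338+2391=22419
→ (227528, 22419).  Check: 227528²=51768990784, 103·22419²=51768990783, difference 1.
k=2:  x_2 = 227528·227528+103·22419·22419 = 103537981567,  y_2 = 227528·22419+22419·227528 = 10201900464
k=3:  x_3 = 227528·103537981567+103·22419·10201900464 = 47115579739725224,  y_3 = 227528·10201900464+22419·103537981567 = 4642436017523565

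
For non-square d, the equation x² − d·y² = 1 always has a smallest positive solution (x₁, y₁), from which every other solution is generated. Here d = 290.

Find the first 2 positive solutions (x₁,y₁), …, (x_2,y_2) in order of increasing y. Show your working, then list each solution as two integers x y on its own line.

579 34
670481 39372

[17; 34] for √290; ℓ=1 ⇒ convergent index 1
step 0: (17, 1)  from 17·(1,0) + (0,1)
step 1: (579, 34)  from 34·(17,1) + (1,0)
→ (579, 34).  Check: 579²=335241, 290·34²=335240, difference 1.
k=2:  x_2 = 579·579+290·34·34 = 670481,  y_2 = 579·34+34·579 = 39372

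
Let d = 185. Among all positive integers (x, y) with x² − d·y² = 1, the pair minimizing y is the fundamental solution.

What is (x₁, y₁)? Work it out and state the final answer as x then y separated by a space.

9249 680

[13; 1,1,1,1,26] for √185; ℓ=5 ⇒ convergent index 9
k=0  a_k=13  p_k/q_k = 13/1
k=1  a_k=1  p_k/q_k = 14/1
…
k=3  a_k=1  p_k/q_k = 41/3
…
k=8  a_k=1  p_k/q_k = 5563/409
k=9  a_k=1  p_k/q_k = 9249/680
fundamental: x₁=9249, y₁=680  (since 85544001 − 185·462400 = 1)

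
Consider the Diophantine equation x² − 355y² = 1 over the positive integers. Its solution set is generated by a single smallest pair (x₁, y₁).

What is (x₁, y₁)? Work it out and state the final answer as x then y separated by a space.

d=355: √d = [18; 1,5,3,3,1,6,1,3,3,5,1,36] (ℓ=12, even), read p_11/q_11
k=0  a_k=18  p_k/q_k = 18/1
…
k=2  a_k=5  p_k/q_k = 113/6
k=3  a_k=3  p_k/q_k = 358/19
k=4  a_k=3  p_k/q_k = 1187/63
k=5  a_k=1  p_k/q_k = 1545/82
k=6  a_k=6  p_k/q_k = 10457/555
…
k=8  a_k=3  p_k/q_k = 46463/2466
k=9  a_k=3  p_k/q_k = 151391/8035
k=10  a_k=5  p_k/q_k = 803418/42641
k=11  a_k=1  p_k/q_k = 954809/50676
fundamental: x₁=954809, y₁=50676  (since 911660226481 − 355·2568056976 = 1)

954809 50676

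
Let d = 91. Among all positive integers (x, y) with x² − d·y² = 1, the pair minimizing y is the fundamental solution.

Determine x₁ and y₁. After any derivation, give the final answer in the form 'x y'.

1574 165

[9; 1,1,5,1,5,1,1,18] for √91; ℓ=8 ⇒ convergent index 7
i=0: a=9 ⇒ p=9, q=1
…
i=2: a=1 ⇒ p=19, q=2
…
i=6: a=1 ⇒ p=849, q=89
i=7: a=1 ⇒ p=1574, q=165
fundamental: x₁=1574, y₁=165  (since 2477476 − 91·27225 = 1)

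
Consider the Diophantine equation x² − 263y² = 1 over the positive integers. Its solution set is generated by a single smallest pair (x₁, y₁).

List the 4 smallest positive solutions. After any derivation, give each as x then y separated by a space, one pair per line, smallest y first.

√263 = [16; 4,1,1,1,1,15,1,1,1,1,4,32, …], period ℓ=12 (even) → k=11
k=0  a_k=16  p_k/q_k = 16/1
k=1  a_k=4  p_k/q_k = 65/4
…
k=3  a_k=1  p_k/q_k = 146/9
k=4  a_k=1  p_k/q_k = 227/14
k=5  a_k=1  p_k/q_k = 373/23
k=6  a_k=15  p_k/q_k = 5822/359
k=7  a_k=1  p_k/q_k = 6195/382
…
k=10  a_k=1  p_k/q_k = 30229/1864
k=11  a_k=4  p_k/q_k = 139128/8579
→ (139128, 8579).  Check: 139128²=19356600384, 263·8579²=19356600383, difference 1.
n=2: (139128,8579)∘(139128,8579) = (139128·139128+263·8579·8579, 139128·8579+8579·139128) = (38713200767,2387158224)
n=3: (38713200767,2387158224)∘(139128,8579) = (139128·38713200767+263·8579·2387158224, 139128·2387158224+8579·38713200767) = (10772180392483224,664241098768765)
n=4: (10772180392483224,664241098768765)∘(139128,8579) = (139128·10772180392483224+263·8579·664241098768765, 139128·664241098768765+8579·10772180392483224) = (2997423827252098776577,184829071176614315616)

139128 8579
38713200767 2387158224
10772180392483224 664241098768765
2997423827252098776577 184829071176614315616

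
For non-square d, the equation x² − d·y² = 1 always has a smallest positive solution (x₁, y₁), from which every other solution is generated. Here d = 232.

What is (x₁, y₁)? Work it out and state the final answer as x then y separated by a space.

19603 1287

[15; 4,3,7,3,4,30] for √232; ℓ=6 ⇒ convergent index 5
k=0  a_k=15  p_k/q_k = 15/1
k=1  a_k=4  p_k/q_k = 61/4
…
k=4  a_k=3  p_k/q_k = 4539/298
k=5  a_k=4  p_k/q_k = 19603/1287
fundamental: x₁=19603, y₁=1287  (since 384277609 − 232·1656369 = 1)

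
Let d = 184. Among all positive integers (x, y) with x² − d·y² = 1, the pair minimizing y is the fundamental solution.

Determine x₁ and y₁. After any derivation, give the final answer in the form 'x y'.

d=184: √d = [13; 1,1,3,2,1,2,1,2,3,1,1,26] (ℓ=12, even), read p_11/q_11
a_0=13:  p_0=13·1+0=13,  q_0=13·0+1=1
a_1=1:  p_1=1·13+1=14,  q_1=1·1+0=1
…
a_3=3:  p_3=3·27+14=95,  q_3=3·2+1=7
a_4=2:  p_4=2·95+27=217,  q_4=2·7+2=16
a_5=1:  p_5=1·217+95=312,  q_5=1·16+7=23
a_6=2:  p_6=2·312+217=841,  q_6=2·23+16=62
…
a_8=2:  p_8=2·1153+841=3147,  q_8=2·85+62=232
…
a_10=1:  p_10=1·10594+3147=13741,  q_10=1·781+232=1013
a_11=1:  p_11=1·13741+10594=24335,  q_11=1·1013+781=1794
(x₁, y₁) = (24335, 1794);  24335² − 184·1794² = 1 ✓

24335 1794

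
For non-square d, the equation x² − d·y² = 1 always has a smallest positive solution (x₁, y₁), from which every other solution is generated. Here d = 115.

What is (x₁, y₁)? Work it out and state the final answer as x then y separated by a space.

√115 = [10; 1,2,1,1,1,1,1,2,1,20, …], period ℓ=10 (even) → k=9
i=0: a=10 ⇒ p=10, q=1
i=1: a=1 ⇒ p=11, q=1
i=2: a=2 ⇒ p=32, q=3
…
i=4: a=1 ⇒ p=75, q=7
i=5: a=1 ⇒ p=118, q=11
i=6: a=1 ⇒ p=193, q=18
…
i=8: a=2 ⇒ p=815, q=76
i=9: a=1 ⇒ p=1126, q=105
(x₁, y₁) = (1126, 105);  1126² − 115·105² = 1 ✓

1126 105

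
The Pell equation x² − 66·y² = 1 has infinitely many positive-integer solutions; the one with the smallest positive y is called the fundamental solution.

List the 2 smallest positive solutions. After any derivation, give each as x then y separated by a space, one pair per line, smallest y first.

√66 = [8; 8,16, …], period ℓ=2 (even) → k=1
i=0: a=8 ⇒ p=8, q=1
i=1: a=8 ⇒ p=65, q=8
→ (65, 8).  Check: 65²=4225, 66·8²=4224, difference 1.
(x_2, y_2) = (65·65 + 66·8·8, 65·8 + 8·65) = (8449, 1040)

65 8
8449 1040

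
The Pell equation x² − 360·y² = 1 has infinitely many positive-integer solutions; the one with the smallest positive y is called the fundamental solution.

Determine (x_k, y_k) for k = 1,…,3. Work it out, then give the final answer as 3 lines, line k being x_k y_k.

19 1
721 38
27379 1443

d=360: √d = [18; 1,36] (ℓ=2, even), read p_1/q_1
k=0  a_k=18  p_k/q_k = 18/1
k=1  a_k=1  p_k/q_k = 19/1
→ (19, 1).  Check: 19²=361, 360·1²=360, difference 1.
k=2:  x_2 = 19·19+360·1·1 = 721,  y_2 = 19·1+1·19 = 38
k=3:  x_3 = 19·721+360·1·38 = 27379,  y_3 = 19·38+1·721 = 1443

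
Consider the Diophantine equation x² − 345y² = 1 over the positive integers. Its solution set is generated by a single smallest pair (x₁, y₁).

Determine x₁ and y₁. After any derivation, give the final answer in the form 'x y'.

6761 364

d=345: √d = [18; 1,1,2,1,6,1,2,1,1,36] (ℓ=10, even), read p_9/q_9
k=0  a_k=18  p_k/q_k = 18/1
…
k=2  a_k=1  p_k/q_k = 37/2
…
k=4  a_k=1  p_k/q_k = 130/7
k=5  a_k=6  p_k/q_k = 873/47
k=6  a_k=1  p_k/q_k = 1003/54
…
k=8  a_k=1  p_k/q_k = 3882/209
k=9  a_k=1  p_k/q_k = 6761/364
(x₁, y₁) = (6761, 364);  6761² − 345·364² = 1 ✓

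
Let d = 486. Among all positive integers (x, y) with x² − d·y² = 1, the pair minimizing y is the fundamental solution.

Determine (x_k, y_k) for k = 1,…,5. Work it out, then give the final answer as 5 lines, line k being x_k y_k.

485 22
470449 21340
456335045 20699778
442644523201 20078763320
429364731169925 19476379720622

d=486: √d = [22; 22,44] (ℓ=2, even), read p_1/q_1
k=0  a_k=22  p_k/q_k = 22/1
k=1  a_k=22  p_k/q_k = 485/22
→ (485, 22).  Check: 485²=235225, 486·22²=235224, difference 1.
(x_2, y_2) = (485·485 + 486·22·22, 485·22 + 22·485) = (470449, 21340)
(x_3, y_3) = (485·470449 + 486·22·21340, 485·21340 + 22·470449) = (456335045, 20699778)
(x_4, y_4) = (485·456335045 + 486·22·20699778, 485·20699778 + 22·456335045) = (442644523201, 20078763320)
(x_5, y_5) = (485·442644523201 + 486·22·20078763320, 485·20078763320 + 22·442644523201) = (429364731169925, 19476379720622)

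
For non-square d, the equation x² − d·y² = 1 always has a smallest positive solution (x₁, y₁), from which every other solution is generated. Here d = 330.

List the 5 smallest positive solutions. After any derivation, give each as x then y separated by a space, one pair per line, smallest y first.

d=330: √d = [18; 6,36] (ℓ=2, even), read p_1/q_1
a_0=18:  p_0=18·1+0=18,  q_0=18·0+1=1
a_1=6:  p_1=6·18+1=109,  q_1=6·1+0=6
(x₁, y₁) = (109, 6);  109² − 330·6² = 1 ✓
n=2: (109,6)∘(109,6) = (109·109+330·6·6, 109·6+6·109) = (23761,1308)
n=3: (23761,1308)∘(109,6) = (109·23761+330·6·1308, 109·1308+6·23761) = (5179789,285138)
n=4: (5179789,285138)∘(109,6) = (109·5179789+330·6·285138, 109·285138+6·5179789) = (1129170241,62158776)
n=5: (1129170241,62158776)∘(109,6) = (109·1129170241+330·6·62158776, 109·62158776+6·1129170241) = (246153932749,13550328030)

109 6
23761 1308
5179789 285138
1129170241 62158776
246153932749 13550328030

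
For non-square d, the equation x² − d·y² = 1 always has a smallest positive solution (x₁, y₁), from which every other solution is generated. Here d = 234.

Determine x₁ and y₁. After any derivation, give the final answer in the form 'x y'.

√234 → a₀=15, period (3,2,1,2,1,2,3,30); ℓ=8 even so k=7
k=0  a_k=15  p_k/q_k = 15/1
k=1  a_k=3  p_k/q_k = 46/3
k=2  a_k=2  p_k/q_k = 107/7
k=3  a_k=1  p_k/q_k = 153/10
k=4  a_k=2  p_k/q_k = 413/27
…
k=6  a_k=2  p_k/q_k = 1545/101
k=7  a_k=3  p_k/q_k = 5201/340
fundamental: x₁=5201, y₁=340  (since 27050401 − 234·115600 = 1)

5201 340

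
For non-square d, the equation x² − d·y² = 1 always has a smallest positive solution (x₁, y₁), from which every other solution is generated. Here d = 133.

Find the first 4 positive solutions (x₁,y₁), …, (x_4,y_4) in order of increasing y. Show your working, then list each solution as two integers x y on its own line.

√133 → a₀=11, period (1,1,7,5,1,…,1,1,22); ℓ=16 even so k=15
step 0: (11, 1)  from 11·(1,0) + (0,1)
step 1: (12, 1)  from 1·(11,1) + (1,0)
…
step 7: (3010, 261)  from 1·(1949,169) + (1061,92)
step 8: (7969, 691)  from 2·(3010,261) + (1949,169)
…
step 11: (29927, 2595)  from 1·(18948,1643) + (10979,952)
…
step 14: (1378591, 119539)  from 1·(1210008,104921) + (168583,14618)
step 15: (2588599, 224460)  from 1·(1378591,119539) + (1210008,104921)
(x₁, y₁) = (2588599, 224460);  2588599² − 133·224460² = 1 ✓
k=2:  x_2 = 2588599·2588599+133·224460·224460 = 13401689565601,  y_2 = 2588599·224460+224460·2588599 = 1162073863080
k=3:  x_3 = 2588599·13401689565601+133·224460·1162073863080 = 69383200415647777399,  y_3 = 2588599·1162073863080+224460·13401689565601 = 6016286479789825380
k=4:  x_4 = 2588599·69383200415647777399+133·224460·6016286479789825380 = 359210566425477440164982401,  y_4 = 2588599·6016286479789825380+224460·69383200415647777399 = 31147506330593762303822160

2588599 224460
13401689565601 1162073863080
69383200415647777399 6016286479789825380
359210566425477440164982401 31147506330593762303822160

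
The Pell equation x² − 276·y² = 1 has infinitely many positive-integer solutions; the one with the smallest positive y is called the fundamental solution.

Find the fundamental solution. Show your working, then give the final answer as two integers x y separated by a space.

7775 468

d=276: √d = [16; 1,1,1,1,2,2,2,1,1,1,1,32] (ℓ=12, even), read p_11/q_11
i=0: a=16 ⇒ p=16, q=1
…
i=4: a=1 ⇒ p=83, q=5
i=5: a=2 ⇒ p=216, q=13
…
i=7: a=2 ⇒ p=1246, q=75
i=8: a=1 ⇒ p=1761, q=106
i=9: a=1 ⇒ p=3007, q=181
i=10: a=1 ⇒ p=4768, q=287
i=11: a=1 ⇒ p=7775, q=468
fundamental: x₁=7775, y₁=468  (since 60450625 − 276·219024 = 1)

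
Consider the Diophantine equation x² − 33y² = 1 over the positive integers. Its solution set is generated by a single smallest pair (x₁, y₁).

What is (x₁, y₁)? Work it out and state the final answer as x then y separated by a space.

d=33: √d = [5; 1,2,1,10] (ℓ=4, even), read p_3/q_3
i=0: a=5 ⇒ p=5, q=1
i=1: a=1 ⇒ p=6, q=1
i=2: a=2 ⇒ p=17, q=3
i=3: a=1 ⇒ p=23, q=4
fundamental: x₁=23, y₁=4  (since 529 − 33·16 = 1)

23 4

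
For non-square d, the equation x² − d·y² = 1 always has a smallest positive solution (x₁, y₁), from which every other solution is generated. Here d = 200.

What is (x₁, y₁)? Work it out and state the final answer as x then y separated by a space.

99 7

d=200: √d = [14; 7,28] (ℓ=2, even), read p_1/q_1
step 0: (14, 1)  from 14·(1,0) + (0,1)
step 1: (99, 7)  from 7·(14,1) + (1,0)
→ (99, 7).  Check: 99²=9801, 200·7²=9800, difference 1.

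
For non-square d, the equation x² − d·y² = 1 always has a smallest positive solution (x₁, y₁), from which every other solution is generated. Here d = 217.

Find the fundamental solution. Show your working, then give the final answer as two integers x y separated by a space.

3844063 260952

d=217: √d = [14; 1,2,1,2,1,…,2,1,28] (ℓ=16, even), read p_15/q_15
i=0: a=14 ⇒ p=14, q=1
…
i=5: a=1 ⇒ p=221, q=15
…
i=7: a=9 ⇒ p=3668, q=249
…
i=14: a=2 ⇒ p=2809702, q=190735
i=15: a=1 ⇒ p=3844063, q=260952
(x₁, y₁) = (3844063, 260952);  3844063² − 217·260952² = 1 ✓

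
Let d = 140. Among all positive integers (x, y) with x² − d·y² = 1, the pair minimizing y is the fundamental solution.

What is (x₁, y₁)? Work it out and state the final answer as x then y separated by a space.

71 6

d=140: √d = [11; 1,4,1,22] (ℓ=4, even), read p_3/q_3
i=0: a=11 ⇒ p=11, q=1
i=1: a=1 ⇒ p=12, q=1
i=2: a=4 ⇒ p=59, q=5
i=3: a=1 ⇒ p=71, q=6
(x₁, y₁) = (71, 6);  71² − 140·6² = 1 ✓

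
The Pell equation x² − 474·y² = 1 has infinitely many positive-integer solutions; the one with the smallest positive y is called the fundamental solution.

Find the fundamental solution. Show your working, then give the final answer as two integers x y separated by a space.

193549 8890

[21; 1,3,2,1,1,…,3,1,42] for √474; ℓ=14 ⇒ convergent index 13
k=0  a_k=21  p_k/q_k = 21/1
k=1  a_k=1  p_k/q_k = 22/1
k=2  a_k=3  p_k/q_k = 87/4
…
k=4  a_k=1  p_k/q_k = 283/13
k=5  a_k=1  p_k/q_k = 479/22
k=6  a_k=1  p_k/q_k = 762/35
k=7  a_k=6  p_k/q_k = 5051/232
…
k=9  a_k=1  p_k/q_k = 10864/499
…
k=12  a_k=3  p_k/q_k = 149331/6859
k=13  a_k=1  p_k/q_k = 193549/8890
fundamental: x₁=193549, y₁=8890  (since 37461215401 − 474·79032100 = 1)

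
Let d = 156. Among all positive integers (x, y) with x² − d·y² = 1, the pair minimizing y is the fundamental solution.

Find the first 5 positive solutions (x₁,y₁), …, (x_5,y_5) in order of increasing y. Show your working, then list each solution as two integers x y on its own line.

d=156: √d = [12; 2,24] (ℓ=2, even), read p_1/q_1
i=0: a=12 ⇒ p=12, q=1
i=1: a=2 ⇒ p=25, q=2
(x₁, y₁) = (25, 2);  25² − 156·2² = 1 ✓
(25+2√156)^2 = 1249 + 100√156
(25+2√156)^3 = 62425 + 4998√156
(25+2√156)^4 = 3120001 + 249800√156
(25+2√156)^5 = 155937625 + 12485002√156

25 2
1249 100
62425 4998
3120001 249800
155937625 12485002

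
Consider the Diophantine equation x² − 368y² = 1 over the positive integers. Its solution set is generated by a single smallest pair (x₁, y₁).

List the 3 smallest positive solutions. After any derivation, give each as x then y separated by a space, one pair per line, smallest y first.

1151 60
2649601 138120
6099380351 317952180

√368 → a₀=19, period (5,2,5,38); ℓ=4 even so k=3
a_0=19:  p_0=19·1+0=19,  q_0=19·0+1=1
a_1=5:  p_1=5·19+1=96,  q_1=5·1+0=5
a_2=2:  p_2=2·96+19=211,  q_2=2·5+1=11
a_3=5:  p_3=5·211+96=1151,  q_3=5·11+5=60
fundamental: x₁=1151, y₁=60  (since 1324801 − 368·3600 = 1)
k=2:  x_2 = 1151·1151+368·60·60 = 2649601,  y_2 = 1151·60+60·1151 = 138120
k=3:  x_3 = 1151·2649601+368·60·138120 = 6099380351,  y_3 = 1151·138120+60·2649601 = 317952180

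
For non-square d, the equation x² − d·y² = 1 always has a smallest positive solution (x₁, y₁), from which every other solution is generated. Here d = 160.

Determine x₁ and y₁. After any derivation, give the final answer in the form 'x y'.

√160 = [12; 1,1,1,5,1,1,1,24, …], period ℓ=8 (even) → k=7
k=0  a_k=12  p_k/q_k = 12/1
…
k=2  a_k=1  p_k/q_k = 25/2
k=3  a_k=1  p_k/q_k = 38/3
k=4  a_k=5  p_k/q_k = 215/17
k=5  a_k=1  p_k/q_k = 253/20
k=6  a_k=1  p_k/q_k = 468/37
k=7  a_k=1  p_k/q_k = 721/57
→ (721, 57).  Check: 721²=519841, 160·57²=519840, difference 1.

721 57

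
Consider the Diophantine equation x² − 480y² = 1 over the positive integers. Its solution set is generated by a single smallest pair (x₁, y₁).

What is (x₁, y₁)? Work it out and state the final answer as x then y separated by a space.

d=480: √d = [21; 1,9,1,42] (ℓ=4, even), read p_3/q_3
k=0  a_k=21  p_k/q_k = 21/1
k=1  a_k=1  p_k/q_k = 22/1
k=2  a_k=9  p_k/q_k = 219/10
k=3  a_k=1  p_k/q_k = 241/11
(x₁, y₁) = (241, 11);  241² − 480·11² = 1 ✓

241 11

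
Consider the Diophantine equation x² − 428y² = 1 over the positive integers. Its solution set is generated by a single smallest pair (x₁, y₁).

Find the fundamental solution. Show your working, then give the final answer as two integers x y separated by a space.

[20; 1,2,4,1,5,10,5,1,4,2,1,40] for √428; ℓ=12 ⇒ convergent index 11
i=0: a=20 ⇒ p=20, q=1
i=1: a=1 ⇒ p=21, q=1
i=2: a=2 ⇒ p=62, q=3
…
i=4: a=1 ⇒ p=331, q=16
i=5: a=5 ⇒ p=1924, q=93
i=6: a=10 ⇒ p=19571, q=946
i=7: a=5 ⇒ p=99779, q=4823
…
i=9: a=4 ⇒ p=577179, q=27899
i=10: a=2 ⇒ p=1273708, q=61567
i=11: a=1 ⇒ p=1850887, q=89466
fundamental: x₁=1850887, y₁=89466  (since 3425782686769 − 428·8004165156 = 1)

1850887 89466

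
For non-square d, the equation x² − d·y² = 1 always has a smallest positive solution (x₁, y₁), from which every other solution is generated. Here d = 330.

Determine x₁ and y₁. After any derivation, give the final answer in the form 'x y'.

109 6

√330 = [18; 6,36, …], period ℓ=2 (even) → k=1
i=0: a=18 ⇒ p=18, q=1
i=1: a=6 ⇒ p=109, q=6
→ (109, 6).  Check: 109²=11881, 330·6²=11880, difference 1.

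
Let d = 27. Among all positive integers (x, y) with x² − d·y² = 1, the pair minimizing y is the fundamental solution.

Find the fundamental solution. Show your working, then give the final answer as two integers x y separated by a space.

26 5

d=27: √d = [5; 5,10] (ℓ=2, even), read p_1/q_1
i=0: a=5 ⇒ p=5, q=1
i=1: a=5 ⇒ p=26, q=5
(x₁, y₁) = (26, 5);  26² − 27·5² = 1 ✓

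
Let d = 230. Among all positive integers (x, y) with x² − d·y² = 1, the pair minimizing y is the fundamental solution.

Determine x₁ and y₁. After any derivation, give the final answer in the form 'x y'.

91 6

[15; 6,30] for √230; ℓ=2 ⇒ convergent index 1
a_0=15:  p_0=15·1+0=15,  q_0=15·0+1=1
a_1=6:  p_1=6·15+1=91,  q_1=6·1+0=6
fundamental: x₁=91, y₁=6  (since 8281 − 230·36 = 1)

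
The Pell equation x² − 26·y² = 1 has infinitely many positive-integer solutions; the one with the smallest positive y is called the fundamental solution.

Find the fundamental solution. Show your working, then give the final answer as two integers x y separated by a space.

51 10

[5; 10] for √26; ℓ=1 ⇒ convergent index 1
i=0: a=5 ⇒ p=5, q=1
i=1: a=10 ⇒ p=51, q=10
(x₁, y₁) = (51, 10);  51² − 26·10² = 1 ✓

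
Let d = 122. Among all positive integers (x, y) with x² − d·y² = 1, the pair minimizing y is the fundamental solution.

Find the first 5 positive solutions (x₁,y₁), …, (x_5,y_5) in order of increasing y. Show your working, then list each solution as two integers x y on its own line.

[11; 22] for √122; ℓ=1 ⇒ convergent index 1
k=0  a_k=11  p_k/q_k = 11/1
k=1  a_k=22  p_k/q_k = 243/22
→ (243, 22).  Check: 243²=59049, 122·22²=59048, difference 1.
n=2: (243,22)∘(243,22) = (243·243+122·22·22, 243·22+22·243) = (118097,10692)
n=3: (118097,10692)∘(243,22) = (243·118097+122·22·10692, 243·10692+22·118097) = (57394899,5196290)
n=4: (57394899,5196290)∘(243,22) = (243·57394899+122·22·5196290, 243·5196290+22·57394899) = (27893802817,2525386248)
n=5: (27893802817,2525386248)∘(243,22) = (243·27893802817+122·22·2525386248, 243·2525386248+22·27893802817) = (13556330774163,1227332520238)

243 22
118097 10692
57394899 5196290
27893802817 2525386248
13556330774163 1227332520238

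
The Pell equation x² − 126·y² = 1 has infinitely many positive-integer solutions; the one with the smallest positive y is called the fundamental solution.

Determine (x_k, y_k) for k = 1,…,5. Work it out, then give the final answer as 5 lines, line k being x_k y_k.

449 40
403201 35920
362074049 32256120
325142092801 28965959840
291977237261249 26011399680200

[11; 4,2,4,22] for √126; ℓ=4 ⇒ convergent index 3
a_0=11:  p_0=11·1+0=11,  q_0=11·0+1=1
…
a_2=2:  p_2=2·45+11=101,  q_2=2·4+1=9
a_3=4:  p_3=4·101+45=449,  q_3=4·9+4=40
→ (449, 40).  Check: 449²=201601, 126·40²=201600, difference 1.
(x_2, y_2) = (449·449 + 126·40·40, 449·40 + 40·449) = (403201, 35920)
(x_3, y_3) = (449·403201 + 126·40·35920, 449·35920 + 40·403201) = (362074049, 32256120)
(x_4, y_4) = (449·362074049 + 126·40·32256120, 449·32256120 + 40·362074049) = (325142092801, 28965959840)
(x_5, y_5) = (449·325142092801 + 126·40·28965959840, 449·28965959840 + 40·325142092801) = (291977237261249, 26011399680200)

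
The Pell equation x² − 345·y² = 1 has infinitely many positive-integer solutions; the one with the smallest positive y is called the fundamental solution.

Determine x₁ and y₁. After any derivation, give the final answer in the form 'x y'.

6761 364

d=345: √d = [18; 1,1,2,1,6,1,2,1,1,36] (ℓ=10, even), read p_9/q_9
i=0: a=18 ⇒ p=18, q=1
…
i=3: a=2 ⇒ p=93, q=5
i=4: a=1 ⇒ p=130, q=7
i=5: a=6 ⇒ p=873, q=47
…
i=7: a=2 ⇒ p=2879, q=155
i=8: a=1 ⇒ p=3882, q=209
i=9: a=1 ⇒ p=6761, q=364
(x₁, y₁) = (6761, 364);  6761² − 345·364² = 1 ✓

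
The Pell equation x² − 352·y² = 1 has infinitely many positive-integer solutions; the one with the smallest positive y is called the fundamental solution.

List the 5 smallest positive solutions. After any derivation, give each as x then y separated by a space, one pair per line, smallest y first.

√352 = [18; 1,3,5,9,5,3,1,36, …], period ℓ=8 (even) → k=7
i=0: a=18 ⇒ p=18, q=1
…
i=3: a=5 ⇒ p=394, q=21
…
i=5: a=5 ⇒ p=18499, q=986
i=6: a=3 ⇒ p=59118, q=3151
i=7: a=1 ⇒ p=77617, q=4137
fundamental: x₁=77617, y₁=4137  (since 6024398689 − 352·17114769 = 1)
n=2: (77617,4137)∘(77617,4137) = (77617·77617+352·4137·4137, 77617·4137+4137·77617) = (12048797377,642203058)
n=3: (12048797377,642203058)∘(77617,4137) = (77617·12048797377+352·4137·642203058, 77617·642203058+4137·12048797377) = (1870383011943601,99691749501435)
n=4: (1870383011943601,99691749501435)∘(77617,4137) = (77617·1870383011943601+352·4137·99691749501435, 77617·99691749501435+4137·1870383011943601) = (290347036464004160257,15475549041463557732)
n=5: (290347036464004160257,15475549041463557732)∘(77617,4137) = (77617·290347036464004160257+352·4137·15475549041463557732, 77617·15475549041463557732+4137·290347036464004160257) = (45071731856582838801391537,2402331379802862171467853)

77617 4137
12048797377 642203058
1870383011943601 99691749501435
290347036464004160257 15475549041463557732
45071731856582838801391537 2402331379802862171467853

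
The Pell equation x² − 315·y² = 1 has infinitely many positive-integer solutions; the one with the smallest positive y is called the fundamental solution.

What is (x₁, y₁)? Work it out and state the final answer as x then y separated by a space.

71 4

d=315: √d = [17; 1,2,1,34] (ℓ=4, even), read p_3/q_3
a_0=17:  p_0=17·1+0=17,  q_0=17·0+1=1
a_1=1:  p_1=1·17+1=18,  q_1=1·1+0=1
a_2=2:  p_2=2·18+17=53,  q_2=2·1+1=3
a_3=1:  p_3=1·53+18=71,  q_3=1·3+1=4
→ (71, 4).  Check: 71²=5041, 315·4²=5040, difference 1.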